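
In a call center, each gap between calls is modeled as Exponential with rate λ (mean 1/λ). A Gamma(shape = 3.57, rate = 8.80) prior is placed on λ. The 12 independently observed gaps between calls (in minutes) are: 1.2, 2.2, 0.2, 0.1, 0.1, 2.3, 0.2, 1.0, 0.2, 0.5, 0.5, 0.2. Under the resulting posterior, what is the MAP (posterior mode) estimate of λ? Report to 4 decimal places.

0.8326

With a Gamma(shape α, rate β) prior on the exponential rate λ, the posterior after n observations with total T = Σxᵢ is Gamma(α+n, β+T).
Sum of observations T = 8.7 minutes; n = 12.
Posterior: Gamma(3.57+12, 8.80+8.7) = Gamma(15.57, 17.50).
Mode = (α−1)/β = 0.8326.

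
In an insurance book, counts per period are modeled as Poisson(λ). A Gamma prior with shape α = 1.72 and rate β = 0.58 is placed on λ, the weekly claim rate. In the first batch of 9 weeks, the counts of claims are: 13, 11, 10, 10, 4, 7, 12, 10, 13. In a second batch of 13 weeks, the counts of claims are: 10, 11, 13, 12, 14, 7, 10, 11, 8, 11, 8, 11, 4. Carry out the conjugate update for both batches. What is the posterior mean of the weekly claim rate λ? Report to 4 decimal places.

With a Gamma(shape α, rate β) prior, the Poisson likelihood is conjugate: the posterior is Gamma(α + ΣXᵢ, β + n).
Batch 1: sum of counts S = 90 over n = 9 weeks.
After batch 1: Gamma(α+S, β+n) = Gamma(1.72+90, 0.58+9) = Gamma(91.72, 9.58).
Batch 2: sum of counts S = 130 over n = 13 weeks.
After batch 2: Gamma(α+S, β+n) = Gamma(91.72+130, 9.58+13) = Gamma(221.72, 22.58).
Posterior mean = α/β = 221.72/22.58 = 9.8193.

9.8193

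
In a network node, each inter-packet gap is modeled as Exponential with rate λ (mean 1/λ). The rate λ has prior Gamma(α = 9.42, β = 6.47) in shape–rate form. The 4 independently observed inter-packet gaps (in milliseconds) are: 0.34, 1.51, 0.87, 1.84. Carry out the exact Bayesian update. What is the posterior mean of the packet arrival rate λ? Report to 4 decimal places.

1.2167

With a Gamma(shape α, rate β) prior on the exponential rate λ, the posterior after n observations with total T = Σxᵢ is Gamma(α+n, β+T).
Sum of observations T = 4.56 milliseconds; n = 4.
Posterior: Gamma(9.42+4, 6.47+4.56) = Gamma(13.42, 11.03).
Posterior mean of λ = α/β = 13.42/11.03 = 1.2167.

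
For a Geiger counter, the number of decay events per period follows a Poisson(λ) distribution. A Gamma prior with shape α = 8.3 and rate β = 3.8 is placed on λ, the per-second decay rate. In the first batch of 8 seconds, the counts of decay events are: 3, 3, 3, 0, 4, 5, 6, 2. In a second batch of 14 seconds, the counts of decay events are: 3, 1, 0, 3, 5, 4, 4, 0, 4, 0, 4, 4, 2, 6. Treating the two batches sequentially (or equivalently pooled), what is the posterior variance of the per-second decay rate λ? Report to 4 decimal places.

0.1116

With a Gamma(shape α, rate β) prior, the Poisson likelihood is conjugate: the posterior is Gamma(α + ΣXᵢ, β + n).
Batch 1: sum of counts S = 26 over n = 8 seconds.
After batch 1: Gamma(α+S, β+n) = Gamma(8.3+26, 3.8+8) = Gamma(34.3, 11.8).
Batch 2: sum of counts S = 40 over n = 14 seconds.
After batch 2: Gamma(α+S, β+n) = Gamma(34.3+40, 11.8+14) = Gamma(74.3, 25.8).
Var = α/β² = 74.3/25.8² = 0.1116.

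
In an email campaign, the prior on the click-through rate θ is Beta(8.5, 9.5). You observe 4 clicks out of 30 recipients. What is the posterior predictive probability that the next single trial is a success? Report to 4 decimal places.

0.2604

The Beta prior is conjugate to a Binomial/Bernoulli likelihood; the update adds successes to α and failures to β.
Posterior: Beta(α+k, β+n−k) = Beta(8.5+4, 9.5+26) = Beta(12.5, 35.5).
For a single future Bernoulli trial, P(success | data) = α/(α+β) = 0.2604.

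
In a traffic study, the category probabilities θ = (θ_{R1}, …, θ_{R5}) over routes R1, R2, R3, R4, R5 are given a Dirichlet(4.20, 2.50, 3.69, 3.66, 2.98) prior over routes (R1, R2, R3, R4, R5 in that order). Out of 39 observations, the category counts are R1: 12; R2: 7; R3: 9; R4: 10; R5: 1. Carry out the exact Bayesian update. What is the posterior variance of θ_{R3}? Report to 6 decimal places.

0.003072

The Dirichlet prior is conjugate to the Multinomial likelihood: each posterior αⱼ = prior αⱼ + observed count nⱼ.
Posterior concentration: (16.20, 9.50, 12.69, 13.66, 3.98), total = 56.03.
Var[θ_j] = α_j(Σα−α_j)/((Σα)²(Σα+1)) = 12.69·43.34/(56.03²·57.03) = 0.003072.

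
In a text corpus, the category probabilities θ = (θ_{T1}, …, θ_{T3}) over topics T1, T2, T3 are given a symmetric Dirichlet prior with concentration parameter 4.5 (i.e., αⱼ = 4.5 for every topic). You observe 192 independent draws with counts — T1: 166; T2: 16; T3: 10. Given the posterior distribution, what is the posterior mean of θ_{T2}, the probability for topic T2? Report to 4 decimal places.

The Dirichlet prior is conjugate to the Multinomial likelihood: each posterior αⱼ = prior αⱼ + observed count nⱼ.
Posterior concentration: (170.5, 20.5, 14.5), total = 205.5.
E[θ_{T2}|data] = α_{T2}/Σα = 20.5/205.5 = 0.0998.

0.0998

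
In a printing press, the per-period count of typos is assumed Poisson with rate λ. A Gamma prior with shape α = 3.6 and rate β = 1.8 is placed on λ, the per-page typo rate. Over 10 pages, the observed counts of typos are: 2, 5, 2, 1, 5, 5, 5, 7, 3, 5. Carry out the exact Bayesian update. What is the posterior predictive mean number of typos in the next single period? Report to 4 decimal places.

3.6949

With a Gamma(shape α, rate β) prior, the Poisson likelihood is conjugate: the posterior is Gamma(α + ΣXᵢ, β + n).
Sum of counts S = 40 over n = 10 pages.
Posterior: Gamma(α+S, β+n) = Gamma(3.6+40, 1.8+10) = Gamma(43.6, 11.8).
The predictive distribution for one future period is NegBinom with mean α/β = 3.6949.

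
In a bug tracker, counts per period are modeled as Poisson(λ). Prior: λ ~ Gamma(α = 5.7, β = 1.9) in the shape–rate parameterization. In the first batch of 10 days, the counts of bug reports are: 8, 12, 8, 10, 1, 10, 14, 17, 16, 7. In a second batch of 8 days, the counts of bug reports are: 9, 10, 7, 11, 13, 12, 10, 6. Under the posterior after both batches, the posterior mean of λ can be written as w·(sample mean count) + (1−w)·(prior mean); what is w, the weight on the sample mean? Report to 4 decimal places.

With a Gamma(shape α, rate β) prior, the Poisson likelihood is conjugate: the posterior is Gamma(α + ΣXᵢ, β + n).
Total number of days: n = 10 + 8 = 18.
Posterior mean = (α₀+S)/(β₀+n) = [n/(β₀+n)]·(S/n) + [β₀/(β₀+n)]·(α₀/β₀), so only n and β₀ enter the weight.
Weight on data w = n/(β₀+n) = 18/(1.9+18) = 18/19.9 = 0.9045.

0.9045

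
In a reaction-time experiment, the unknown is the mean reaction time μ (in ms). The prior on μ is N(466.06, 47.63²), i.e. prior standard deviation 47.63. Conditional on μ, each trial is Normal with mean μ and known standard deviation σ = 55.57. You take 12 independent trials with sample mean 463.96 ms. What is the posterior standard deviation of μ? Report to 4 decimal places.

For Normal data with known variance σ², a Normal(μ₀, σ₀²) prior on μ is conjugate. Posterior precision = 1/σ₀² + n/σ²; posterior mean is the precision-weighted average of μ₀ and x̄.
σ₀² = 47.63² = 2268.6169, σ² = 55.57² = 3088.0249; σ² + n·σ₀² = 3088.0249 + 12·2268.6169 = 30311.4277.
Posterior precision = 1/σ₀² + n/σ² = 1/2268.6169 + 12/3088.0249 = (σ² + n·σ₀²)/(σ₀²σ²) = 30311.4277/(2268.6169·3088.0249); posterior variance σₙ² = σ₀²σ²/(σ² + n·σ₀²) = 2268.6169·3088.0249/30311.4277 = 231.118954.
Posterior SD = √σₙ² = √(2268.6169·3088.0249/30311.4277) = 15.2026.

15.2026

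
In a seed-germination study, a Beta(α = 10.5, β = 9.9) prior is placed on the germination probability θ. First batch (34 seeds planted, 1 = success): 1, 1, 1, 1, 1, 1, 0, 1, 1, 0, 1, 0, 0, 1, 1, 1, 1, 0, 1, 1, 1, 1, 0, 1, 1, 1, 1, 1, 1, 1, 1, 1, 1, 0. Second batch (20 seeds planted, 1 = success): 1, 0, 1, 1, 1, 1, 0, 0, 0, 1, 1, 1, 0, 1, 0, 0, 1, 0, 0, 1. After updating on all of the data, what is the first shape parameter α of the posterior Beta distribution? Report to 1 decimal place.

48.5

The Beta prior is conjugate to a Binomial/Bernoulli likelihood; the update adds successes to α and failures to β.
After batch 1: Beta(10.5+27, 9.9+7) = Beta(37.5, 16.9).
After batch 2: Beta(37.5+11, 16.9+9) = Beta(48.5, 25.9).
Posterior α = 48.5.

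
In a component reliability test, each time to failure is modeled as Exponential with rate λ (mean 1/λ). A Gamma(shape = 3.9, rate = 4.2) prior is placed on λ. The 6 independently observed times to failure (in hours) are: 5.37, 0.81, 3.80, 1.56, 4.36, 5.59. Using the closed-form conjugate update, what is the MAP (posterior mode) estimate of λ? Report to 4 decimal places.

0.3464

With a Gamma(shape α, rate β) prior on the exponential rate λ, the posterior after n observations with total T = Σxᵢ is Gamma(α+n, β+T).
Sum of observations T = 21.49 hours; n = 6.
Posterior: Gamma(3.9+6, 4.2+21.49) = Gamma(9.9, 25.69).
Mode = (α−1)/β = 0.3464.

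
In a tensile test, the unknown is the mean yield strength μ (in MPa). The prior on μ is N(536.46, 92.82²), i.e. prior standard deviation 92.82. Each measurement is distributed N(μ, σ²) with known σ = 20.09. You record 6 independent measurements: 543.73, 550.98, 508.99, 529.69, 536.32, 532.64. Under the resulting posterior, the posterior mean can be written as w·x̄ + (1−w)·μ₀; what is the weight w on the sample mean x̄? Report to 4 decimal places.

For Normal data with known variance σ², a Normal(μ₀, σ₀²) prior on μ is conjugate. Posterior precision = 1/σ₀² + n/σ²; posterior mean is the precision-weighted average of μ₀ and x̄.
σ₀² = 92.82² = 8615.5524, σ² = 20.09² = 403.6081. Prior precision 1/σ₀² = 1/8615.5524; data precision n/σ² = 6/403.6081.
w = (n/σ²)/(1/σ₀² + n/σ²) = n·σ₀²/(σ² + n·σ₀²) = 6·8615.5524/(403.6081 + 6·8615.5524) = 51693.3144/52096.9225 = 0.9923.

0.9923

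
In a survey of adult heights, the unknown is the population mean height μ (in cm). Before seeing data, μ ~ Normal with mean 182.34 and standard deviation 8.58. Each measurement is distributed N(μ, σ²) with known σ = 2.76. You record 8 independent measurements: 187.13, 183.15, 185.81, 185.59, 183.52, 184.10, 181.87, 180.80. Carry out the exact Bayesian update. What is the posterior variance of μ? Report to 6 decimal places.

0.940041

For Normal data with known variance σ², a Normal(μ₀, σ₀²) prior on μ is conjugate. Posterior precision = 1/σ₀² + n/σ²; posterior mean is the precision-weighted average of μ₀ and x̄.
σ₀² = 8.58² = 73.6164, σ² = 2.76² = 7.6176; σ² + n·σ₀² = 7.6176 + 8·73.6164 = 596.5488.
Posterior precision = 1/σ₀² + n/σ² = 1/73.6164 + 8/7.6176 = (σ² + n·σ₀²)/(σ₀²σ²) = 596.5488/(73.6164·7.6176); posterior variance σₙ² = σ₀²σ²/(σ² + n·σ₀²) = 73.6164·7.6176/596.5488 = 0.940041.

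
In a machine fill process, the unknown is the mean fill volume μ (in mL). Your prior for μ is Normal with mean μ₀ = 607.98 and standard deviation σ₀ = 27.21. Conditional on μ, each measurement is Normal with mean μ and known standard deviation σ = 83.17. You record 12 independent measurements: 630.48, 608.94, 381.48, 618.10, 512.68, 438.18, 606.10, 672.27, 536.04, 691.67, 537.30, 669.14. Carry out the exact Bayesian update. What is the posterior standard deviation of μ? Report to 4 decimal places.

For Normal data with known variance σ², a Normal(μ₀, σ₀²) prior on μ is conjugate. Posterior precision = 1/σ₀² + n/σ²; posterior mean is the precision-weighted average of μ₀ and x̄.
σ₀² = 27.21² = 740.3841, σ² = 83.17² = 6917.2489; σ² + n·σ₀² = 6917.2489 + 12·740.3841 = 15801.8581.
Posterior precision = 1/σ₀² + n/σ² = 1/740.3841 + 12/6917.2489 = (σ² + n·σ₀²)/(σ₀²σ²) = 15801.8581/(740.3841·6917.2489); posterior variance σₙ² = σ₀²σ²/(σ² + n·σ₀²) = 740.3841·6917.2489/15801.8581 = 324.102461.
Posterior SD = √σₙ² = √(740.3841·6917.2489/15801.8581) = 18.0028.

18.0028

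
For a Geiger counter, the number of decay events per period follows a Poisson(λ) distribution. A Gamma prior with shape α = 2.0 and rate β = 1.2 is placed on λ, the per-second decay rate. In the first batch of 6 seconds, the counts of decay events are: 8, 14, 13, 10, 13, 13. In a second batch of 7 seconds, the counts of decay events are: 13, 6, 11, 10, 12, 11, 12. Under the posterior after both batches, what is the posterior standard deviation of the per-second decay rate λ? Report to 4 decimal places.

With a Gamma(shape α, rate β) prior, the Poisson likelihood is conjugate: the posterior is Gamma(α + ΣXᵢ, β + n).
Batch 1: sum of counts S = 71 over n = 6 seconds.
After batch 1: Gamma(α+S, β+n) = Gamma(2.0+71, 1.2+6) = Gamma(73.0, 7.2).
Batch 2: sum of counts S = 75 over n = 7 seconds.
After batch 2: Gamma(α+S, β+n) = Gamma(73.0+75, 7.2+7) = Gamma(148.0, 14.2).
SD = √α/β = √148.0/14.2 = 0.8567.

0.8567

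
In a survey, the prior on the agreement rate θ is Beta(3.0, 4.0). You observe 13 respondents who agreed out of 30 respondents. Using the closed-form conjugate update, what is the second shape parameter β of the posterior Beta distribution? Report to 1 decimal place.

21.0

The Beta prior is conjugate to a Binomial/Bernoulli likelihood; the update adds successes to α and failures to β.
Posterior: Beta(α+k, β+n−k) = Beta(3.0+13, 4.0+17) = Beta(16.0, 21.0).
Posterior β = 21.0.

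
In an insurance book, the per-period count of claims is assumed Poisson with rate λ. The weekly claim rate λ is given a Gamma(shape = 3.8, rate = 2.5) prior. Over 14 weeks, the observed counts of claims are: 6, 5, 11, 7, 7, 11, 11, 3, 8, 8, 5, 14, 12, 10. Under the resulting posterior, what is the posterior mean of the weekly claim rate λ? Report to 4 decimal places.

7.3818

With a Gamma(shape α, rate β) prior, the Poisson likelihood is conjugate: the posterior is Gamma(α + ΣXᵢ, β + n).
Sum of counts S = 118 over n = 14 weeks.
Posterior: Gamma(α+S, β+n) = Gamma(3.8+118, 2.5+14) = Gamma(121.8, 16.5).
Posterior mean = α/β = 121.8/16.5 = 7.3818.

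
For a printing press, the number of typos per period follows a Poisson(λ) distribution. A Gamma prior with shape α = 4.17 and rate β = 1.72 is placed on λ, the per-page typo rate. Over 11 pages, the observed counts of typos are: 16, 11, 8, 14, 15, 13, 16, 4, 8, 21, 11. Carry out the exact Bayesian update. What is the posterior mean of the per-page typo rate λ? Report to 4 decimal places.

11.0983

With a Gamma(shape α, rate β) prior, the Poisson likelihood is conjugate: the posterior is Gamma(α + ΣXᵢ, β + n).
Sum of counts S = 137 over n = 11 pages.
Posterior: Gamma(α+S, β+n) = Gamma(4.17+137, 1.72+11) = Gamma(141.17, 12.72).
Posterior mean = α/β = 141.17/12.72 = 11.0983.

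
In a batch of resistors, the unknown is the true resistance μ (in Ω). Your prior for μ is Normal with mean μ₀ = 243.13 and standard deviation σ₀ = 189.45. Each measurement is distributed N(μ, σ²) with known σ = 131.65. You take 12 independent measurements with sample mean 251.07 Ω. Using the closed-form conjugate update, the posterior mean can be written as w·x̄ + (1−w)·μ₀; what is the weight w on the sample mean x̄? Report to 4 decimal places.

0.9613

For Normal data with known variance σ², a Normal(μ₀, σ₀²) prior on μ is conjugate. Posterior precision = 1/σ₀² + n/σ²; posterior mean is the precision-weighted average of μ₀ and x̄.
σ₀² = 189.45² = 35891.3025, σ² = 131.65² = 17331.7225. Prior precision 1/σ₀² = 1/35891.3025; data precision n/σ² = 12/17331.7225.
w = (n/σ²)/(1/σ₀² + n/σ²) = n·σ₀²/(σ² + n·σ₀²) = 12·35891.3025/(17331.7225 + 12·35891.3025) = 430695.63/448027.3525 = 0.9613.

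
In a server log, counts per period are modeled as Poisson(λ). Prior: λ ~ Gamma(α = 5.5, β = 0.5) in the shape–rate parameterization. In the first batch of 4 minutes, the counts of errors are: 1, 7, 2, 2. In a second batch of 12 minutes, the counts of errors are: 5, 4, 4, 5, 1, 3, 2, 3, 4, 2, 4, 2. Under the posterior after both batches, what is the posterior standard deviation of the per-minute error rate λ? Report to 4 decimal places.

0.4556

With a Gamma(shape α, rate β) prior, the Poisson likelihood is conjugate: the posterior is Gamma(α + ΣXᵢ, β + n).
Batch 1: sum of counts S = 12 over n = 4 minutes.
After batch 1: Gamma(α+S, β+n) = Gamma(5.5+12, 0.5+4) = Gamma(17.5, 4.5).
Batch 2: sum of counts S = 39 over n = 12 minutes.
After batch 2: Gamma(α+S, β+n) = Gamma(17.5+39, 4.5+12) = Gamma(56.5, 16.5).
SD = √α/β = √56.5/16.5 = 0.4556.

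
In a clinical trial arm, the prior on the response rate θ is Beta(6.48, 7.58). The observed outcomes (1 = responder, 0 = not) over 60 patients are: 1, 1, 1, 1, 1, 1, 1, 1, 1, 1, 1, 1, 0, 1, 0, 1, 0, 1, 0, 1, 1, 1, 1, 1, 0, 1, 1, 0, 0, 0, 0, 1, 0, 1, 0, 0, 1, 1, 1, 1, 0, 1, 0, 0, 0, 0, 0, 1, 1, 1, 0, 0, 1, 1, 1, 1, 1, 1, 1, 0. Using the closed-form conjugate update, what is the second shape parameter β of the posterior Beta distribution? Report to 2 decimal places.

The Beta prior is conjugate to a Binomial/Bernoulli likelihood; the update adds successes to α and failures to β.
Posterior: Beta(α+k, β+n−k) = Beta(6.48+39, 7.58+21) = Beta(45.48, 28.58).
Posterior β = 28.58.

28.58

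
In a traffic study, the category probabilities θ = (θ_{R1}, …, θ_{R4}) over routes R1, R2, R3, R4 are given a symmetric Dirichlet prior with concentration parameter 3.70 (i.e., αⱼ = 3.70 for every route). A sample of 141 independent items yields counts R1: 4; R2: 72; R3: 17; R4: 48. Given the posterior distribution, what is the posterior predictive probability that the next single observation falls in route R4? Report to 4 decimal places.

The Dirichlet prior is conjugate to the Multinomial likelihood: each posterior αⱼ = prior αⱼ + observed count nⱼ.
Posterior concentration: (7.70, 75.70, 20.70, 51.70), total = 155.80.
P(next = R4 | data) = α_{R4}/Σα = 0.3318.

0.3318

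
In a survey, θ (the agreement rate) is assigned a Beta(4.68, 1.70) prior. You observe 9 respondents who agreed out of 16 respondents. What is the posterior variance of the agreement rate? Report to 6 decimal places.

The Beta prior is conjugate to a Binomial/Bernoulli likelihood; the update adds successes to α and failures to β.
Posterior: Beta(α+k, β+n−k) = Beta(4.68+9, 1.70+7) = Beta(13.68, 8.70).
Var = αβ/((α+β)²(α+β+1)) = 13.68·8.70/(22.38²·23.38) = 0.010163.

0.010163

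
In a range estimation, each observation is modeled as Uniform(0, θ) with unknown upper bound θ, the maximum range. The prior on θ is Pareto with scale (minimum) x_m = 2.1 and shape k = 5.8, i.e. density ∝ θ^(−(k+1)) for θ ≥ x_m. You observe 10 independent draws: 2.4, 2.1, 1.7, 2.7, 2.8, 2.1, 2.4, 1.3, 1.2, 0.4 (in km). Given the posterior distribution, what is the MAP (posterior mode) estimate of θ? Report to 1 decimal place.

2.8

A Pareto(scale x_m, shape k) prior on the upper bound θ of Uniform(0, θ) is conjugate: posterior is Pareto(max(x_m, max xᵢ), k + n).
Sample maximum = 2.8; prior scale x_m = 2.1 → posterior scale = max = 2.8.
Posterior shape = 5.8 + 10 = 15.8.
The Pareto density is decreasing on [x_m, ∞), so the mode is x_m = 2.8.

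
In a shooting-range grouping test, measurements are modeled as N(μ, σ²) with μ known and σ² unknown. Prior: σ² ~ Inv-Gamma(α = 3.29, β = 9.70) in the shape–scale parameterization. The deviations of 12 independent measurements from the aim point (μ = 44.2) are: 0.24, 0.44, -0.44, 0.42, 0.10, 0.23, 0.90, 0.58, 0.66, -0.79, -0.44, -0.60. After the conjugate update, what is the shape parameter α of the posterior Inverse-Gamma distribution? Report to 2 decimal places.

With known mean μ and an Inverse-Gamma(α, β) prior on σ², the Normal likelihood is conjugate: posterior is Inv-Gamma(α + n/2, β + Σ(xᵢ−μ)²/2).
Σ(xᵢ−μ)² = (0.24)² + (0.44)² + (-0.44)² + (0.42)² + (0.10)² + (0.23)² + (0.90)² + (0.58)² + (0.66)² + (-0.79)² + (-0.44)² + (-0.60)² = 3.4438.
Posterior: Inv-Gamma(3.29 + 12/2, 9.70 + 3.4438/2) = Inv-Gamma(9.29, 11.42190).
Posterior α = 9.29.

9.29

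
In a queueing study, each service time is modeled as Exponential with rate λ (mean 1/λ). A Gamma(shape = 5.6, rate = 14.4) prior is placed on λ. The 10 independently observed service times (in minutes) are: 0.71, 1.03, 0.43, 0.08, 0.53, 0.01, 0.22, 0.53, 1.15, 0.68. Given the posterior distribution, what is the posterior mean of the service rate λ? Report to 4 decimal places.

With a Gamma(shape α, rate β) prior on the exponential rate λ, the posterior after n observations with total T = Σxᵢ is Gamma(α+n, β+T).
Sum of observations T = 5.37 minutes; n = 10.
Posterior: Gamma(5.6+10, 14.4+5.37) = Gamma(15.6, 19.77).
Posterior mean of λ = α/β = 15.6/19.77 = 0.7891.

0.7891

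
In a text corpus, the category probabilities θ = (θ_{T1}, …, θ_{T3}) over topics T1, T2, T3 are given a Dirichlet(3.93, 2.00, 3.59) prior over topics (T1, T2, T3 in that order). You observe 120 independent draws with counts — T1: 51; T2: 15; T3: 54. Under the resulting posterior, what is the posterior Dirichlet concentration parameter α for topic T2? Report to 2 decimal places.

17.00

The Dirichlet prior is conjugate to the Multinomial likelihood: each posterior αⱼ = prior αⱼ + observed count nⱼ.
Posterior concentration: (54.93, 17.00, 57.59), total = 129.52.
α_{T2} = 2.00 + 15 = 17.00.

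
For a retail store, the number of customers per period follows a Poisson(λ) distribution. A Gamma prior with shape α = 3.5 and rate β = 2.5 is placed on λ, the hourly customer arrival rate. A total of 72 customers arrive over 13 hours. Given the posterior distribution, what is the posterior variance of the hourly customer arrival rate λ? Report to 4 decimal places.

With a Gamma(shape α, rate β) prior, the Poisson likelihood is conjugate: the posterior is Gamma(α + ΣXᵢ, β + n).
Posterior: Gamma(α+S, β+n) = Gamma(3.5+72, 2.5+13) = Gamma(75.5, 15.5).
Var = α/β² = 75.5/15.5² = 0.3143.

0.3143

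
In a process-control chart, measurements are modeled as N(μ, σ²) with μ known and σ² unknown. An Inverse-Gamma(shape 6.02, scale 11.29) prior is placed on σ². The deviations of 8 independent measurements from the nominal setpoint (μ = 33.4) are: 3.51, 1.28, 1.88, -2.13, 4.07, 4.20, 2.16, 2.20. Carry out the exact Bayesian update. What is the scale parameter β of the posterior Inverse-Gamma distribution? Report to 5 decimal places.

With known mean μ and an Inverse-Gamma(α, β) prior on σ², the Normal likelihood is conjugate: posterior is Inv-Gamma(α + n/2, β + Σ(xᵢ−μ)²/2).
Σ(xᵢ−μ)² = (3.51)² + (1.28)² + (1.88)² + (-2.13)² + (4.07)² + (4.20)² + (2.16)² + (2.20)² = 65.7403.
Posterior: Inv-Gamma(6.02 + 8/2, 11.29 + 65.7403/2) = Inv-Gamma(10.02, 44.16015).
Posterior β = 44.16015.

44.16015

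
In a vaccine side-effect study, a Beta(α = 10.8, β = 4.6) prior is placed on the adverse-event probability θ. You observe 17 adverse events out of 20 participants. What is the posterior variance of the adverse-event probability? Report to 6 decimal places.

The Beta prior is conjugate to a Binomial/Bernoulli likelihood; the update adds successes to α and failures to β.
Posterior: Beta(α+k, β+n−k) = Beta(10.8+17, 4.6+3) = Beta(27.8, 7.6).
Var = αβ/((α+β)²(α+β+1)) = 27.8·7.6/(35.4²·36.4) = 0.004632.

0.004632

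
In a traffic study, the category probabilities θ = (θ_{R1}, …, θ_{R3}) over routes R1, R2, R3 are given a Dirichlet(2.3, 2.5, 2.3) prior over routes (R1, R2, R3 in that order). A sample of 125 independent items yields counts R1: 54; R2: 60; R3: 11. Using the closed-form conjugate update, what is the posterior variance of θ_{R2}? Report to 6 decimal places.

0.001873

The Dirichlet prior is conjugate to the Multinomial likelihood: each posterior αⱼ = prior αⱼ + observed count nⱼ.
Posterior concentration: (56.3, 62.5, 13.3), total = 132.1.
Var[θ_j] = α_j(Σα−α_j)/((Σα)²(Σα+1)) = 62.5·69.6/(132.1²·133.1) = 0.001873.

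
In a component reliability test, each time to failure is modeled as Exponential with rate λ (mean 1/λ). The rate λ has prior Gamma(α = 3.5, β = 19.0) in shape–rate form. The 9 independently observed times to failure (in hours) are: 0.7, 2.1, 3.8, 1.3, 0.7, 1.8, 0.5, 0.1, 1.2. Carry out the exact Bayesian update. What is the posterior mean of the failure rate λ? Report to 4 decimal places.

With a Gamma(shape α, rate β) prior on the exponential rate λ, the posterior after n observations with total T = Σxᵢ is Gamma(α+n, β+T).
Sum of observations T = 12.2 hours; n = 9.
Posterior: Gamma(3.5+9, 19.0+12.2) = Gamma(12.5, 31.2).
Posterior mean of λ = α/β = 12.5/31.2 = 0.4006.

0.4006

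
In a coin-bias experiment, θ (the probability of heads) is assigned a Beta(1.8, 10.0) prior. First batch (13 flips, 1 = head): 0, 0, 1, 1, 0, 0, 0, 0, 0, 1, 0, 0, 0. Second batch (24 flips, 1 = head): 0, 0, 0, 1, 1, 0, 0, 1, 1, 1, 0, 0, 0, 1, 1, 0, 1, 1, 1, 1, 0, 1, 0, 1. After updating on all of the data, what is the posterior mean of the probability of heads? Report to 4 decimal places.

The Beta prior is conjugate to a Binomial/Bernoulli likelihood; the update adds successes to α and failures to β.
After batch 1: Beta(1.8+3, 10.0+10) = Beta(4.8, 20.0).
After batch 2: Beta(4.8+13, 20.0+11) = Beta(17.8, 31.0).
Posterior mean = α/(α+β) = 17.8/48.8 = 0.3648.

0.3648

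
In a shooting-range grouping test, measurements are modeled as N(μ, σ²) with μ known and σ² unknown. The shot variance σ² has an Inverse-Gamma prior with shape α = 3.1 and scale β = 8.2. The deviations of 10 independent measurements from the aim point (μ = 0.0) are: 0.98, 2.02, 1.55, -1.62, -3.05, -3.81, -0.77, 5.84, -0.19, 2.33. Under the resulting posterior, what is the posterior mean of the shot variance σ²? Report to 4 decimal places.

With known mean μ and an Inverse-Gamma(α, β) prior on σ², the Normal likelihood is conjugate: posterior is Inv-Gamma(α + n/2, β + Σ(xᵢ−μ)²/2).
Σ(xᵢ−μ)² = (0.98)² + (2.02)² + (1.55)² + (-1.62)² + (-3.05)² + (-3.81)² + (-0.77)² + (5.84)² + (-0.19)² + (2.33)² = 74.0498.
Posterior: Inv-Gamma(3.1 + 10/2, 8.2 + 74.0498/2) = Inv-Gamma(8.10, 45.22490).
E[σ²|data] = β/(α−1) = 45.22490/7.10 = 6.3697.

6.3697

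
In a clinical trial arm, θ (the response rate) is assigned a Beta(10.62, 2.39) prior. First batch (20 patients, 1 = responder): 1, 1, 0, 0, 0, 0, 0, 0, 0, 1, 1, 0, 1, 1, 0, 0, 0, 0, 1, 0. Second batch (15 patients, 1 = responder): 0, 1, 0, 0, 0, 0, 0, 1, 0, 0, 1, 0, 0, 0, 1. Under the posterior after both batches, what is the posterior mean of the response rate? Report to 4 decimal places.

The Beta prior is conjugate to a Binomial/Bernoulli likelihood; the update adds successes to α and failures to β.
After batch 1: Beta(10.62+7, 2.39+13) = Beta(17.62, 15.39).
After batch 2: Beta(17.62+4, 15.39+11) = Beta(21.62, 26.39).
Posterior mean = α/(α+β) = 21.62/48.01 = 0.4503.

0.4503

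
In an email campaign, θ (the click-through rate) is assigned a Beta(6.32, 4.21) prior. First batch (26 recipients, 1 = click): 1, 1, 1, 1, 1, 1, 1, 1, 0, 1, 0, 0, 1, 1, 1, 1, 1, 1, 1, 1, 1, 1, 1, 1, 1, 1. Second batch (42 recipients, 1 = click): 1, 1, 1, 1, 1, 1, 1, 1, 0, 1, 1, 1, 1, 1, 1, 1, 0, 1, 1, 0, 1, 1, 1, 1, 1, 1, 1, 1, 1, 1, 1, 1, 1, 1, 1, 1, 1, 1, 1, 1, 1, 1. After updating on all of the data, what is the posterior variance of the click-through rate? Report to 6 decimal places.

0.001422

The Beta prior is conjugate to a Binomial/Bernoulli likelihood; the update adds successes to α and failures to β.
After batch 1: Beta(6.32+23, 4.21+3) = Beta(29.32, 7.21).
After batch 2: Beta(29.32+39, 7.21+3) = Beta(68.32, 10.21).
Var = αβ/((α+β)²(α+β+1)) = 68.32·10.21/(78.53²·79.53) = 0.001422.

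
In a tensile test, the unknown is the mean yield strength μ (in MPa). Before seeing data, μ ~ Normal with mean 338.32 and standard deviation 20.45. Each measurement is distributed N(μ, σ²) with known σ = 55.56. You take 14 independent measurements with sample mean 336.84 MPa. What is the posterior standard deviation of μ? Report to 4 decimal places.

For Normal data with known variance σ², a Normal(μ₀, σ₀²) prior on μ is conjugate. Posterior precision = 1/σ₀² + n/σ²; posterior mean is the precision-weighted average of μ₀ and x̄.
σ₀² = 20.45² = 418.2025, σ² = 55.56² = 3086.9136; σ² + n·σ₀² = 3086.9136 + 14·418.2025 = 8941.7486.
Posterior precision = 1/σ₀² + n/σ² = 1/418.2025 + 14/3086.9136 = (σ² + n·σ₀²)/(σ₀²σ²) = 8941.7486/(418.2025·3086.9136); posterior variance σₙ² = σ₀²σ²/(σ² + n·σ₀²) = 418.2025·3086.9136/8941.7486 = 144.373885.
Posterior SD = √σₙ² = √(418.2025·3086.9136/8941.7486) = 12.0156.

12.0156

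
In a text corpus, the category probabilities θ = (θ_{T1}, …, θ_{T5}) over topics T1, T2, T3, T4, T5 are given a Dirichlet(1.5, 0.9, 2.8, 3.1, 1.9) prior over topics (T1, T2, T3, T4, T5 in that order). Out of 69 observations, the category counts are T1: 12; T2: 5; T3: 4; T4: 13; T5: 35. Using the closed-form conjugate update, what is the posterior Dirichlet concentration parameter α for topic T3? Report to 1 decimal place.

6.8

The Dirichlet prior is conjugate to the Multinomial likelihood: each posterior αⱼ = prior αⱼ + observed count nⱼ.
Posterior concentration: (13.5, 5.9, 6.8, 16.1, 36.9), total = 79.2.
α_{T3} = 2.8 + 4 = 6.8.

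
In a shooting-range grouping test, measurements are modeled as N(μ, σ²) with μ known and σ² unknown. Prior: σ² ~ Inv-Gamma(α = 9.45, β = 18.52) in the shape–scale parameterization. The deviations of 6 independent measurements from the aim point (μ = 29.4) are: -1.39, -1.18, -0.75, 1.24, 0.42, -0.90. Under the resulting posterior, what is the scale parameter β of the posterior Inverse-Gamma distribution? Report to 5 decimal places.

21.72550

With known mean μ and an Inverse-Gamma(α, β) prior on σ², the Normal likelihood is conjugate: posterior is Inv-Gamma(α + n/2, β + Σ(xᵢ−μ)²/2).
Σ(xᵢ−μ)² = (-1.39)² + (-1.18)² + (-0.75)² + (1.24)² + (0.42)² + (-0.90)² = 6.4110.
Posterior: Inv-Gamma(9.45 + 6/2, 18.52 + 6.4110/2) = Inv-Gamma(12.45, 21.72550).
Posterior β = 21.72550.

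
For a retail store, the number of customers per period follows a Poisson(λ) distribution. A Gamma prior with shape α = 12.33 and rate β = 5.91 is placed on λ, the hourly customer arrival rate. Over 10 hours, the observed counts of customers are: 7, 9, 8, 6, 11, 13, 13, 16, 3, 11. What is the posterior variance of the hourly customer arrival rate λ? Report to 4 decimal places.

0.4319

With a Gamma(shape α, rate β) prior, the Poisson likelihood is conjugate: the posterior is Gamma(α + ΣXᵢ, β + n).
Sum of counts S = 97 over n = 10 hours.
Posterior: Gamma(α+S, β+n) = Gamma(12.33+97, 5.91+10) = Gamma(109.33, 15.91).
Var = α/β² = 109.33/15.91² = 0.4319.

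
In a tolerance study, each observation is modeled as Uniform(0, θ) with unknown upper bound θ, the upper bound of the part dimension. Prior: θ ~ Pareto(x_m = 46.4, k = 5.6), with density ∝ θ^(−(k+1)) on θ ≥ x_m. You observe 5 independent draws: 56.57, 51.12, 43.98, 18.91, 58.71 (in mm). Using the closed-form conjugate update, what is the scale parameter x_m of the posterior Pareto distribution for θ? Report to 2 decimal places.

58.71

A Pareto(scale x_m, shape k) prior on the upper bound θ of Uniform(0, θ) is conjugate: posterior is Pareto(max(x_m, max xᵢ), k + n).
Sample maximum = 58.71; prior scale x_m = 46.4 → posterior scale = max = 58.71.
Posterior shape = 5.6 + 5 = 10.6.
Posterior scale x_m = 58.71.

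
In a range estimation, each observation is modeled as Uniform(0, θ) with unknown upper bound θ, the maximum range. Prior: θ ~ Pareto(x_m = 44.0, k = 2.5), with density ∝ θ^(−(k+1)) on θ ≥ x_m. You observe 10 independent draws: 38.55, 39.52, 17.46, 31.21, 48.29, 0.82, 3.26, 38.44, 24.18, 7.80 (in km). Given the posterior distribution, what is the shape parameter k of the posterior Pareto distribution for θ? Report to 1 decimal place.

A Pareto(scale x_m, shape k) prior on the upper bound θ of Uniform(0, θ) is conjugate: posterior is Pareto(max(x_m, max xᵢ), k + n).
Sample maximum = 48.29; prior scale x_m = 44.0 → posterior scale = max = 48.29.
Posterior shape = 2.5 + 10 = 12.5.
Posterior shape k = 12.5.

12.5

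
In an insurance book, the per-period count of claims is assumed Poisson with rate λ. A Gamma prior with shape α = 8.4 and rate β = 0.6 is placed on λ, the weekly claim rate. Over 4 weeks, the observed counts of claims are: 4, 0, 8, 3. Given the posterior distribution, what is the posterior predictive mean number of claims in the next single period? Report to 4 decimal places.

With a Gamma(shape α, rate β) prior, the Poisson likelihood is conjugate: the posterior is Gamma(α + ΣXᵢ, β + n).
Sum of counts S = 15 over n = 4 weeks.
Posterior: Gamma(α+S, β+n) = Gamma(8.4+15, 0.6+4) = Gamma(23.4, 4.6).
The predictive distribution for one future period is NegBinom with mean α/β = 5.0870.

5.0870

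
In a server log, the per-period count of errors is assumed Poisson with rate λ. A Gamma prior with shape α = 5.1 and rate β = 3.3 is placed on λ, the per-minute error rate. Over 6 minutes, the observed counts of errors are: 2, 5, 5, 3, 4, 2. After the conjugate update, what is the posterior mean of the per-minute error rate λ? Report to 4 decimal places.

With a Gamma(shape α, rate β) prior, the Poisson likelihood is conjugate: the posterior is Gamma(α + ΣXᵢ, β + n).
Sum of counts S = 21 over n = 6 minutes.
Posterior: Gamma(α+S, β+n) = Gamma(5.1+21, 3.3+6) = Gamma(26.1, 9.3).
Posterior mean = α/β = 26.1/9.3 = 2.8065.

2.8065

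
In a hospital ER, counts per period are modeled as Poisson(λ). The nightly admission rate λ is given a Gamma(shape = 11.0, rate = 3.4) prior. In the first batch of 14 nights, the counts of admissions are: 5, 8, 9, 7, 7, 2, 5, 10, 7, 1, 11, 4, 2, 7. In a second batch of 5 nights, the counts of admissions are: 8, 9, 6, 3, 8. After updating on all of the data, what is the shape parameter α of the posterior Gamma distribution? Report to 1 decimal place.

With a Gamma(shape α, rate β) prior, the Poisson likelihood is conjugate: the posterior is Gamma(α + ΣXᵢ, β + n).
Batch 1: sum of counts S = 85 over n = 14 nights.
After batch 1: Gamma(α+S, β+n) = Gamma(11.0+85, 3.4+14) = Gamma(96.0, 17.4).
Batch 2: sum of counts S = 34 over n = 5 nights.
After batch 2: Gamma(α+S, β+n) = Gamma(96.0+34, 17.4+5) = Gamma(130.0, 22.4).
Posterior α = 130.0.

130.0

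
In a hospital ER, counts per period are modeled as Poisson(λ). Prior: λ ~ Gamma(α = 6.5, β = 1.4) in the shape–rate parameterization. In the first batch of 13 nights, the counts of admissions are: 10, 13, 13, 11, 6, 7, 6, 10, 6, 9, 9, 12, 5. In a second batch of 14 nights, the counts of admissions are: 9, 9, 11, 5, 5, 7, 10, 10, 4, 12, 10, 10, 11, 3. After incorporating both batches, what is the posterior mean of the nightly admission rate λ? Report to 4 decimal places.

With a Gamma(shape α, rate β) prior, the Poisson likelihood is conjugate: the posterior is Gamma(α + ΣXᵢ, β + n).
Batch 1: sum of counts S = 117 over n = 13 nights.
After batch 1: Gamma(α+S, β+n) = Gamma(6.5+117, 1.4+13) = Gamma(123.5, 14.4).
Batch 2: sum of counts S = 116 over n = 14 nights.
After batch 2: Gamma(α+S, β+n) = Gamma(123.5+116, 14.4+14) = Gamma(239.5, 28.4).
Posterior mean = α/β = 239.5/28.4 = 8.4331.

8.4331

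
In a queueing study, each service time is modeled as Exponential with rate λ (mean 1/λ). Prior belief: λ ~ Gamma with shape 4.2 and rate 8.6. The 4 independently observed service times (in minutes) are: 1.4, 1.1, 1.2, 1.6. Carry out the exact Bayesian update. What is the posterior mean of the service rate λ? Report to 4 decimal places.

With a Gamma(shape α, rate β) prior on the exponential rate λ, the posterior after n observations with total T = Σxᵢ is Gamma(α+n, β+T).
Sum of observations T = 5.3 minutes; n = 4.
Posterior: Gamma(4.2+4, 8.6+5.3) = Gamma(8.2, 13.9).
Posterior mean of λ = α/β = 8.2/13.9 = 0.5899.

0.5899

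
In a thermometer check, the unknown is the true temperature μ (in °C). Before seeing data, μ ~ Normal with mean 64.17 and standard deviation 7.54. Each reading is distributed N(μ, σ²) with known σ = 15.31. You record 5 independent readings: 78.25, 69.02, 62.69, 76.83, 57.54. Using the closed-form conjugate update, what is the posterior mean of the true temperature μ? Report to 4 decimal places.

For Normal data with known variance σ², a Normal(μ₀, σ₀²) prior on μ is conjugate. Posterior precision = 1/σ₀² + n/σ²; posterior mean is the precision-weighted average of μ₀ and x̄.
Σxᵢ = 78.25 + 69.02 + 62.69 + 76.83 + 57.54 = 344.33, so n·x̄ = 344.33.
σ₀² = 7.54² = 56.8516, σ² = 15.31² = 234.3961; σ² + n·σ₀² = 234.3961 + 5·56.8516 = 518.6541.
Posterior mean = (μ₀/σ₀² + n·x̄/σ²)/(1/σ₀² + n/σ²) = (σ²·μ₀ + σ₀²·n·x̄)/(σ² + n·σ₀²) = (234.3961·64.17 + 56.8516·344.33)/518.6541 = 34616.909165/518.6541 = 66.7437.

66.7437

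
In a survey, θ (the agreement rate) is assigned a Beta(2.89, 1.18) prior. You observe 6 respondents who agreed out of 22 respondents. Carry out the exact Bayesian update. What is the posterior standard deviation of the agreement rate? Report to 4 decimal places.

0.0911

The Beta prior is conjugate to a Binomial/Bernoulli likelihood; the update adds successes to α and failures to β.
Posterior: Beta(α+k, β+n−k) = Beta(2.89+6, 1.18+16) = Beta(8.89, 17.18).
Var = αβ/((α+β)²(α+β+1)) = 8.89·17.18/(26.07²·27.07) = 0.00830146; SD = √0.00830146 = 0.0911.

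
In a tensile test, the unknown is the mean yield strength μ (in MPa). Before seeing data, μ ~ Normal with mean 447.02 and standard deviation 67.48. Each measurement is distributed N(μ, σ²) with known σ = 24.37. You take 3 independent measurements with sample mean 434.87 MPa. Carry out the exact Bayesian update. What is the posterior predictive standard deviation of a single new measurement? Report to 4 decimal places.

27.9931

For Normal data with known variance σ², a Normal(μ₀, σ₀²) prior on μ is conjugate. Posterior precision = 1/σ₀² + n/σ²; posterior mean is the precision-weighted average of μ₀ and x̄.
σ₀² = 67.48² = 4553.5504, σ² = 24.37² = 593.8969; σ² + n·σ₀² = 593.8969 + 3·4553.5504 = 14254.5481.
Posterior precision = 1/σ₀² + n/σ² = 1/4553.5504 + 3/593.8969 = (σ² + n·σ₀²)/(σ₀²σ²) = 14254.5481/(4553.5504·593.8969); posterior variance σₙ² = σ₀²σ²/(σ² + n·σ₀²) = 4553.5504·593.8969/14254.5481 = 189.717657.
Predictive variance for one new observation = σₙ² + σ² = 4553.5504·593.8969/14254.5481 + 593.8969 = σ²·(σ₀² + 14254.5481)/14254.5481 = 593.8969·18808.0985/14254.5481 = 783.614557; SD = √(593.8969·18808.0985/14254.5481) = 27.9931.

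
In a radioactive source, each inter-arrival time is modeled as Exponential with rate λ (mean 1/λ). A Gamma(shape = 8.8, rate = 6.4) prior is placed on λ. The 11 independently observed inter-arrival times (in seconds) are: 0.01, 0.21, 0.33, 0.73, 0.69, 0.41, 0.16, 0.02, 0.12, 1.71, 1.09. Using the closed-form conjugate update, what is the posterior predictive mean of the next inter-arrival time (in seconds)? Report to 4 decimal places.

0.6319

With a Gamma(shape α, rate β) prior on the exponential rate λ, the posterior after n observations with total T = Σxᵢ is Gamma(α+n, β+T).
Sum of observations T = 5.48 seconds; n = 11.
Posterior: Gamma(8.8+11, 6.4+5.48) = Gamma(19.8, 11.88).
The predictive distribution for the next observation is Lomax; its mean is β/(α−1) = 11.88/18.8 = 0.6319.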